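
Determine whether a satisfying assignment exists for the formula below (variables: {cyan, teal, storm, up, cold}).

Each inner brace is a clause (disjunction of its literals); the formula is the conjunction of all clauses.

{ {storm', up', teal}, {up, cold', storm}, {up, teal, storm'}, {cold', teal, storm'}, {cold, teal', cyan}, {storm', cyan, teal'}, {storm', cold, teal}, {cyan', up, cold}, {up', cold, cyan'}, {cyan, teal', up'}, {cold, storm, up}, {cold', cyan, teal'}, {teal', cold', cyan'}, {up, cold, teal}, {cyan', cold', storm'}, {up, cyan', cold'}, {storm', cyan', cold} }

Suppose storm = 0.
Suppose up = 1.
Suppose cold = 1.
Suppose cyan = 0.
From the singleton clause (teal'), teal = 0.
All clauses are satisfied.
A satisfying assignment: cyan=0, teal=0, storm=0, up=1, cold=1.

Yes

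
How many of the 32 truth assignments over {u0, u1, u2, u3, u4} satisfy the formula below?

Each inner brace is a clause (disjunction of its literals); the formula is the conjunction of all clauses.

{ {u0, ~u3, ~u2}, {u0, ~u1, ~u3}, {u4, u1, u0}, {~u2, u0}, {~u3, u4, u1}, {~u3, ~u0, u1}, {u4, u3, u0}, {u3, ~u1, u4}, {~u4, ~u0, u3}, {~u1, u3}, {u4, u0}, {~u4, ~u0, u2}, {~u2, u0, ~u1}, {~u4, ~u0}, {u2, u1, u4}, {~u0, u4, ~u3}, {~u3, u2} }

2

There are 2^5 = 32 truth assignments over (u0, u1, u2, u3, u4).
Split on u4. With u4 = 1, the clauses containing u4 are satisfied and ~u4 drops from the rest; 1 of the 2^4 = 16 assignments to the other variables satisfy what remains.
With u4 = 0, by the same count on the reduced clause set, 1 assignment works.
Total: 1 + 1 = 2.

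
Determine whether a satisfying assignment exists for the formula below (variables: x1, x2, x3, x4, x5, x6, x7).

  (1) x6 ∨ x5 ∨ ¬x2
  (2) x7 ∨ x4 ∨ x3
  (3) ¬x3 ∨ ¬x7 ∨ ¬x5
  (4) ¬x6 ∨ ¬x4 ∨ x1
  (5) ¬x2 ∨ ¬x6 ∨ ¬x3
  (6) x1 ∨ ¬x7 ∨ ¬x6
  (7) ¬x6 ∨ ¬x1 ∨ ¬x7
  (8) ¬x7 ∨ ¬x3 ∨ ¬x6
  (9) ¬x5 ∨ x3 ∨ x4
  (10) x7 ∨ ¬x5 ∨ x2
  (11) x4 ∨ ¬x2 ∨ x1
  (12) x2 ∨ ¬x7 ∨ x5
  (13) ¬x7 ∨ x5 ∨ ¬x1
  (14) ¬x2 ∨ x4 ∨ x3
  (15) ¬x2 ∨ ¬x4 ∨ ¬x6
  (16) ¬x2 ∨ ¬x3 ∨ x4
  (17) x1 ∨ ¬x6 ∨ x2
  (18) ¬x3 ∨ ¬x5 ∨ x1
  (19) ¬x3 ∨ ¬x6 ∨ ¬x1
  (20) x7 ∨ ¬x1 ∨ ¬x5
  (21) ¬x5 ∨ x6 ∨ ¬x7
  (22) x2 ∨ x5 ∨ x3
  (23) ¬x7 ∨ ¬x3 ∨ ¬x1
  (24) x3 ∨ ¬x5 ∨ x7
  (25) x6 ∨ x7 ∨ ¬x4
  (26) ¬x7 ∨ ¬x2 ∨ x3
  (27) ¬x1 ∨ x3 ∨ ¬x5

Try x6 = False.
Try x5 = False.
The clause (¬x2) is unit, so x2 = False.
The clause (¬x7) is unit, so x7 = False.
The clause (x3) is unit, so x3 = True.
The clause (¬x4) is unit, so x4 = False.
All clauses hold; x1 can take either value.
A satisfying assignment: x1=True, x2=False, x3=True, x4=False, x5=False, x6=False, x7=False.

Yes, satisfiable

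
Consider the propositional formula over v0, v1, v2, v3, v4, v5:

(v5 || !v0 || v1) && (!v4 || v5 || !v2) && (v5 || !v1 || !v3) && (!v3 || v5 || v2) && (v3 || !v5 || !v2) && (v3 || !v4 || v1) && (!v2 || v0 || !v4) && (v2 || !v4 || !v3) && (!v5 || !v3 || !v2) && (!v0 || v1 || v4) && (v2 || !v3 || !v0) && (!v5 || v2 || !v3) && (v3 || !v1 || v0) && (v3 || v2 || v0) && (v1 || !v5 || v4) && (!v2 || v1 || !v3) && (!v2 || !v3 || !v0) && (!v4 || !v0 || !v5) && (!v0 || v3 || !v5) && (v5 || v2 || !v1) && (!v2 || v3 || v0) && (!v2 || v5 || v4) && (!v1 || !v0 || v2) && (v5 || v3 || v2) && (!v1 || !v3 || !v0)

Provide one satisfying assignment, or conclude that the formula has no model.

UNSATISFIABLE

Branch on v5: set v5 = true.
Branch on v3: set v3 = true.
(!v2) alone gives v2 = false.
But (v2) is also a unit clause — contradiction.
Undo v3 and try v3 = false.
(!v2) alone gives v2 = false.
(v0) alone gives v0 = true.
But (!v0) is also a unit clause — contradiction.
Both values of v3 lead to a conflict.
Undo v5 and try v5 = false.
Branch on v0: set v0 = false.
Branch on v4: set v4 = false.
(!v2) alone gives v2 = false.
(!v3) alone gives v3 = false.
But (v3) is also a unit clause — contradiction.
Undo v4 and try v4 = true.
(!v2) alone gives v2 = false.
(!v3) alone gives v3 = false.
But (v3) is also a unit clause — contradiction.
Both values of v4 lead to a conflict.
Undo v0 and try v0 = true.
(v1) alone gives v1 = true.
(!v3) alone gives v3 = false.
(v2) alone gives v2 = true.
(!v4) alone gives v4 = false.
But (v4) is also a unit clause — contradiction.
Both values of v0 lead to a conflict.
Both values of v5 lead to a conflict.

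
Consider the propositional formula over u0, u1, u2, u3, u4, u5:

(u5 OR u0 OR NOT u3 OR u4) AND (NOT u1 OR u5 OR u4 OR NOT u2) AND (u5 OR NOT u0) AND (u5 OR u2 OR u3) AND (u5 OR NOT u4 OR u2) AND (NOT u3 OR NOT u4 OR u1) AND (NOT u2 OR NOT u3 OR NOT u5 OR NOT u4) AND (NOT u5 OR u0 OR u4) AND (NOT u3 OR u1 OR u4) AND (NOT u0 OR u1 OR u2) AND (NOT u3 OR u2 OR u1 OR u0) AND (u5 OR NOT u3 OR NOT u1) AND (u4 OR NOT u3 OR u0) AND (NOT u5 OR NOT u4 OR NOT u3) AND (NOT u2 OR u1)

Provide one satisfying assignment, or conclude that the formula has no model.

u0: true; u1: true; u2: false; u3: true; u4: false; u5: true

Suppose u5 = true.
Suppose u0 = true.
Suppose u1 = true.
Suppose u4 = false.
Every clause is now satisfied; u2, u3 are unconstrained.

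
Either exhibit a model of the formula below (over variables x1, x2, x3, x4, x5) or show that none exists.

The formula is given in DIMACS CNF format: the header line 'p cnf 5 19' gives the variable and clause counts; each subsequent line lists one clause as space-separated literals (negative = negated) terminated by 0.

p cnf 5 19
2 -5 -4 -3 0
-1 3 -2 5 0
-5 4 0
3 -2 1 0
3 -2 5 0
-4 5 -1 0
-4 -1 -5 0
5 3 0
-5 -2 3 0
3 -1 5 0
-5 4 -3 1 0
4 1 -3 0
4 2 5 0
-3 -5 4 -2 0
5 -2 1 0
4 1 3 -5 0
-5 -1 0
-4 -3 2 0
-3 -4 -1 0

x1 ↦ False, x2 ↦ True, x3 ↦ True, x4 ↦ True, x5 ↦ True

Try x5 = True.
(x4) alone gives x4 = True.
(¬x1) alone gives x1 = False.
Try x2 = True.
(x3) alone gives x3 = True.
Every clause now holds.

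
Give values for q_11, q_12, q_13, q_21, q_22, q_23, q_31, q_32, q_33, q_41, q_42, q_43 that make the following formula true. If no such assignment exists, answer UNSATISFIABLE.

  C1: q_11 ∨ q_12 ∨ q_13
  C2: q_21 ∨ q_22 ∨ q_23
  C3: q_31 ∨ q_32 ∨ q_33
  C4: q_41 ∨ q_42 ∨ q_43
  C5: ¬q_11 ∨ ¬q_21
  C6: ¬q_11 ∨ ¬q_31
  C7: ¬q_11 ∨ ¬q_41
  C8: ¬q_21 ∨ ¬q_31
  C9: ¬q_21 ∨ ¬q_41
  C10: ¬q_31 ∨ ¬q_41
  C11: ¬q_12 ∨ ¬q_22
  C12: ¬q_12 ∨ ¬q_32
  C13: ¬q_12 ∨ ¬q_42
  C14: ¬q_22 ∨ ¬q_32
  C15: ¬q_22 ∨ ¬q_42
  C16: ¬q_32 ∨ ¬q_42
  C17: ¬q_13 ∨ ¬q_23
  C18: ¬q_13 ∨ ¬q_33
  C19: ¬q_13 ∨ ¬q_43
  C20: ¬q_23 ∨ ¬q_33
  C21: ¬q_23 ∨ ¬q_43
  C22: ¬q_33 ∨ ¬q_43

Branch on q_11: set q_11 = False.
Branch on q_12: set q_12 = True.
(¬q_22) alone gives q_22 = False.
(¬q_32) alone gives q_32 = False.
(¬q_42) alone gives q_42 = False.
Branch on q_21: set q_21 = True.
(¬q_31) alone gives q_31 = False.
(q_33) alone gives q_33 = True.
(¬q_41) alone gives q_41 = False.
(q_43) alone gives q_43 = True.
But (¬q_43) is also a unit clause — contradiction.
Backtrack on q_21: now try q_21 = False.
(q_23) alone gives q_23 = True.
(¬q_13) alone gives q_13 = False.
(¬q_33) alone gives q_33 = False.
(q_31) alone gives q_31 = True.
(¬q_41) alone gives q_41 = False.
(q_43) alone gives q_43 = True.
But (¬q_43) is also a unit clause — contradiction.
Both values of q_21 lead to a conflict.
Backtrack on q_12: now try q_12 = False.
(q_13) alone gives q_13 = True.
(¬q_23) alone gives q_23 = False.
(¬q_33) alone gives q_33 = False.
(¬q_43) alone gives q_43 = False.
Branch on q_21: set q_21 = True.
(¬q_31) alone gives q_31 = False.
(q_32) alone gives q_32 = True.
(¬q_41) alone gives q_41 = False.
(q_42) alone gives q_42 = True.
But (¬q_42) is also a unit clause — contradiction.
Backtrack on q_21: now try q_21 = False.
(q_22) alone gives q_22 = True.
(¬q_32) alone gives q_32 = False.
(q_31) alone gives q_31 = True.
(¬q_41) alone gives q_41 = False.
(q_42) alone gives q_42 = True.
But (¬q_42) is also a unit clause — contradiction.
Both values of q_21 lead to a conflict.
Both values of q_12 lead to a conflict.
Backtrack on q_11: now try q_11 = True.
(¬q_21) alone gives q_21 = False.
(¬q_31) alone gives q_31 = False.
(¬q_41) alone gives q_41 = False.
Branch on q_22: set q_22 = True.
(¬q_12) alone gives q_12 = False.
(¬q_32) alone gives q_32 = False.
(q_33) alone gives q_33 = True.
(¬q_42) alone gives q_42 = False.
(q_43) alone gives q_43 = True.
But (¬q_43) is also a unit clause — contradiction.
Backtrack on q_22: now try q_22 = False.
(q_23) alone gives q_23 = True.
(¬q_13) alone gives q_13 = False.
(¬q_33) alone gives q_33 = False.
(q_32) alone gives q_32 = True.
(¬q_12) alone gives q_12 = False.
(¬q_42) alone gives q_42 = False.
(q_43) alone gives q_43 = True.
But (¬q_43) is also a unit clause — contradiction.
Both values of q_22 lead to a conflict.
Both values of q_11 lead to a conflict.

UNSATISFIABLE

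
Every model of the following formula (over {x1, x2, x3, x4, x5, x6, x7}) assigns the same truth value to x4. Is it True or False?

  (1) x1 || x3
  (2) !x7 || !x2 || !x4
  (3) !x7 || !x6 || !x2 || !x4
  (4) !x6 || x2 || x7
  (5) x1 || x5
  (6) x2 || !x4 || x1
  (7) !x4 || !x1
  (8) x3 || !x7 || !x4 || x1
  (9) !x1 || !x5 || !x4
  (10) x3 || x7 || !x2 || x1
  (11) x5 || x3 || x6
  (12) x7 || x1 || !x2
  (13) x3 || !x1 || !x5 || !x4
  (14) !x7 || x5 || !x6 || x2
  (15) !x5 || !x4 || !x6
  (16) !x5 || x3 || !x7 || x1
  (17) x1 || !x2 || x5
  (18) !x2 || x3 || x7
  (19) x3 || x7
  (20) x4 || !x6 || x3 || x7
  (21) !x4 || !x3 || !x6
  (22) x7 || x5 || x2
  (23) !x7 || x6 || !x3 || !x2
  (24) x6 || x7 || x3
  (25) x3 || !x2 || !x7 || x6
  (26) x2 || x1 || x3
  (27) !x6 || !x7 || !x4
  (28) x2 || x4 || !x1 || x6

Suppose x4 = true.
From the singleton clause (!x1), x1 = false.
From the singleton clause (x3), x3 = true.
From the singleton clause (x5), x5 = true.
From the singleton clause (x2), x2 = true.
From the singleton clause (!x7), x7 = false.
That conflicts with the unit clause (x7).
So every satisfying assignment has x4 = False.

False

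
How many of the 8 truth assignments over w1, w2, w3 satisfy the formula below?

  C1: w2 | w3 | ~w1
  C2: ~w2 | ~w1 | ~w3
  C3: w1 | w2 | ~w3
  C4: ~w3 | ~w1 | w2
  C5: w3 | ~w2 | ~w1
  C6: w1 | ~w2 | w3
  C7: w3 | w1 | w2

There are 2^3 = 8 truth assignments over (w1, w2, w3).
Split on w2. With w2 = 1, the clauses containing w2 are satisfied and ~w2 drops from the rest; 1 of the 2^2 = 4 assignments to the other variables satisfy what remains.
With w2 = 0, by the same count on the reduced clause set, 0 assignments work.
(One model: w1=F, w2=T, w3=T.)
Total: 1 + 0 = 1.

1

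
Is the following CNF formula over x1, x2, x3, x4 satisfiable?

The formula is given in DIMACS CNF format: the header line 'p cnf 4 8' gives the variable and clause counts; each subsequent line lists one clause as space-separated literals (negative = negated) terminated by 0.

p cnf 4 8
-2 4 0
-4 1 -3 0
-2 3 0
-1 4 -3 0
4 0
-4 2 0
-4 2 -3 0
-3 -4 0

No

From the singleton clause (x4), x4 = True.
From the singleton clause (x2), x2 = True.
From the singleton clause (x3), x3 = True.
Now (¬x3) is unsatisfied and unit — conflict.
No assignment satisfies every clause.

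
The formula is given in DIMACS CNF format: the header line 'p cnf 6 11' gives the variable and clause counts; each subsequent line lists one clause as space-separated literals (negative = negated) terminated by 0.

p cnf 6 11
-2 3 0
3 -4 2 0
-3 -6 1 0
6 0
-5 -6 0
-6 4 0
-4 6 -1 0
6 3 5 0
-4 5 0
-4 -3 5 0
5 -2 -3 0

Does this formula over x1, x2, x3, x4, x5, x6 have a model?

Unsatisfiable

From the singleton clause (x6), x6 = True.
From the singleton clause (¬x5), x5 = False.
From the singleton clause (x4), x4 = True.
But (¬x4) is also a unit clause — contradiction.
No assignment satisfies every clause.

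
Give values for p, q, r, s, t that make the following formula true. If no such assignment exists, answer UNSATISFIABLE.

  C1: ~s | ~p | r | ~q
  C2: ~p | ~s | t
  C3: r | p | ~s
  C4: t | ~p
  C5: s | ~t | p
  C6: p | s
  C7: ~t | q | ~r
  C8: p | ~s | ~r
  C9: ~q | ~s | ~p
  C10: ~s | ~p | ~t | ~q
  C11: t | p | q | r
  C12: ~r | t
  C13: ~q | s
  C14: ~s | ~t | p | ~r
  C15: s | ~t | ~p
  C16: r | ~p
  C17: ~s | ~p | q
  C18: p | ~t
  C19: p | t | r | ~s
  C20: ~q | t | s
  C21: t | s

UNSATISFIABLE

Case t = 1:
(p) alone gives p = 1.
(s) alone gives s = 1.
(~q) alone gives q = 0.
That conflicts with the unit clause (q).
That branch fails; take t = 0 instead.
(~p) alone gives p = 0.
(s) alone gives s = 1.
(r) alone gives r = 1.
That conflicts with the unit clause (~r).
Neither t = 1 nor t = 0 works.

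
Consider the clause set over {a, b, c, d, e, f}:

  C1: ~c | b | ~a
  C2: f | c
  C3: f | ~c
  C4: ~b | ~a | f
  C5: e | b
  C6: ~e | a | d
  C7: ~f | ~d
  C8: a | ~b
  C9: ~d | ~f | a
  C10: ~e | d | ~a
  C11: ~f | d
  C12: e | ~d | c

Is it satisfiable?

No, unsatisfiable

Suppose f = 1.
Unit clause (~d) forces d = 0.
But (d) is also a unit clause — contradiction.
Backtrack on f: now try f = 0.
Unit clause (c) forces c = 1.
But (~c) is also a unit clause — contradiction.
Neither f = 1 nor f = 0 works.
No assignment satisfies every clause.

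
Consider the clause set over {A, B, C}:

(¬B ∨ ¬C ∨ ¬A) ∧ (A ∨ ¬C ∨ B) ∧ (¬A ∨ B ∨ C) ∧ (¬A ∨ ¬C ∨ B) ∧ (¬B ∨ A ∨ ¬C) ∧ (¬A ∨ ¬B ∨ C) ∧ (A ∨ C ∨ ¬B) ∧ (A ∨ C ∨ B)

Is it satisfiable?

Suppose B = False.
Suppose A = True.
Unit clause (C) forces C = True.
Now (¬C) is unsatisfied and unit — conflict.
Backtrack on A: now try A = False.
Unit clause (¬C) forces C = False.
Now (C) is unsatisfied and unit — conflict.
Neither A = True nor A = False works.
Backtrack on B: now try B = True.
Suppose C = False.
Unit clause (¬A) forces A = False.
Now (A) is unsatisfied and unit — conflict.
Backtrack on C: now try C = True.
Unit clause (¬A) forces A = False.
Now (A) is unsatisfied and unit — conflict.
Neither C = True nor C = False works.
Neither B = True nor B = False works.
No assignment satisfies every clause.

No, unsatisfiable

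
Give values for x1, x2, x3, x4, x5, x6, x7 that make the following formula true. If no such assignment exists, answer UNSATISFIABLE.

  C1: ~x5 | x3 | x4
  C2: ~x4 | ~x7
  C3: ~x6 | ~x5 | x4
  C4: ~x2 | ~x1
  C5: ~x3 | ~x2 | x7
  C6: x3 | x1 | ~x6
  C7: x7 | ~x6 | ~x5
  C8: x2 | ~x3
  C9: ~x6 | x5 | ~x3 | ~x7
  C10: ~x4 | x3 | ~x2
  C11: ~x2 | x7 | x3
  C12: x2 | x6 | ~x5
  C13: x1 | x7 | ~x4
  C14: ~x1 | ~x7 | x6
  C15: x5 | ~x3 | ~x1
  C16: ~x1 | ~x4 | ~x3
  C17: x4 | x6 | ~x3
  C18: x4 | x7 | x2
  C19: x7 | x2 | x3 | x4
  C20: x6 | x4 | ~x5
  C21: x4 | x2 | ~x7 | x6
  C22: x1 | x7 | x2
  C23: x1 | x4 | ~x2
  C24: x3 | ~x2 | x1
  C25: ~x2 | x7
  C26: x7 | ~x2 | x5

Case x4 = 1:
The clause (~x7) is unit, so x7 = 0.
The clause (x1) is unit, so x1 = 1.
The clause (~x2) is unit, so x2 = 0.
The clause (~x3) is unit, so x3 = 0.
Case x6 = 0:
The clause (~x5) is unit, so x5 = 0.
All clauses are satisfied.

x1=1,  x2=0,  x3=0,  x4=1,  x5=0,  x6=0,  x7=0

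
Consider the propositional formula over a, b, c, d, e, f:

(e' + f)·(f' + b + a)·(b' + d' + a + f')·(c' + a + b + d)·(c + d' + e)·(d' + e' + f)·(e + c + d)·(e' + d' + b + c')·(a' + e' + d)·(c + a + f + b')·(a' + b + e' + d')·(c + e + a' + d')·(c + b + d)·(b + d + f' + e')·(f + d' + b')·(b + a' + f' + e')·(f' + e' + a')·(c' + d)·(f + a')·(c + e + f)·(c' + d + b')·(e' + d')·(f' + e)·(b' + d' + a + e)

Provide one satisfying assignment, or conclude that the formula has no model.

Case e = 0:
The clause (f') is unit, so f = 0.
The clause (a') is unit, so a = 0.
The clause (c) is unit, so c = 1.
The clause (d) is unit, so d = 1.
The clause (b') is unit, so b = 0.
All clauses are satisfied.

a ↦ 0,  b ↦ 0,  c ↦ 1,  d ↦ 1,  e ↦ 0,  f ↦ 0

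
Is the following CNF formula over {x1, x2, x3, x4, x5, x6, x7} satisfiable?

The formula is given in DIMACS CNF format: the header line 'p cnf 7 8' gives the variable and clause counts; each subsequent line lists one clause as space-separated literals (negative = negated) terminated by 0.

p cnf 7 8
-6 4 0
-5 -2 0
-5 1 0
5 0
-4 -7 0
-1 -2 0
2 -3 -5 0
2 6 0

Yes, satisfiable

From the singleton clause (x5), x5 = True.
From the singleton clause (¬x2), x2 = False.
From the singleton clause (x1), x1 = True.
From the singleton clause (¬x3), x3 = False.
From the singleton clause (x6), x6 = True.
From the singleton clause (x4), x4 = True.
From the singleton clause (¬x7), x7 = False.
All clauses are satisfied.
A satisfying assignment: x1: True; x2: False; x3: False; x4: True; x5: True; x6: True; x7: False.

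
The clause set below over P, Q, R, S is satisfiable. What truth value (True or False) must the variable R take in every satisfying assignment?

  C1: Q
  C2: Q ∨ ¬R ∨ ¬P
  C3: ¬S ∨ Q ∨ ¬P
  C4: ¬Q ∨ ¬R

False

Suppose R = True.
The clause (Q) is unit, so Q = True.
Now (¬Q) is unsatisfied and unit — conflict.
So every satisfying assignment has R = False.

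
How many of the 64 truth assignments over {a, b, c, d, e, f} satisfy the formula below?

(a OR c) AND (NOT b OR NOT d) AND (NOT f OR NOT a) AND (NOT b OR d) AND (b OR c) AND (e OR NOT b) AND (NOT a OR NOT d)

There are 2^6 = 64 truth assignments over (a, b, c, d, e, f).
Split on c. With c = true, the clauses containing c are satisfied and NOT c drops from the rest; 10 of the 2^5 = 32 assignments to the other variables satisfy what remains.
With c = false, by the same count on the reduced clause set, 0 assignments work.
Total: 10 + 0 = 10.

10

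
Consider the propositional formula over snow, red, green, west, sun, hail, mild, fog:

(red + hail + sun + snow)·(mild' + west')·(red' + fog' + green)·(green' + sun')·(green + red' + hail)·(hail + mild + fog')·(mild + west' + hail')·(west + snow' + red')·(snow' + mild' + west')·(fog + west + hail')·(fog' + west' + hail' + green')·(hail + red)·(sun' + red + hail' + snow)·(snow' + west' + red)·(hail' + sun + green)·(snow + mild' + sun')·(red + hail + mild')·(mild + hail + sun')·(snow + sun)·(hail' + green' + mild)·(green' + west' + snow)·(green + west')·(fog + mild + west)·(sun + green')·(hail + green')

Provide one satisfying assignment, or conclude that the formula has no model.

snow: 1; red: 0; green: 0; west: 0; sun: 1; hail: 1; mild: 1; fog: 1

Case mild = 1:
Unit clause (west') forces west = 0.
Case green = 0:
Case red = 0:
Unit clause (hail) forces hail = 1.
Unit clause (fog) forces fog = 1.
Unit clause (sun) forces sun = 1.
Unit clause (snow) forces snow = 1.
All clauses are satisfied.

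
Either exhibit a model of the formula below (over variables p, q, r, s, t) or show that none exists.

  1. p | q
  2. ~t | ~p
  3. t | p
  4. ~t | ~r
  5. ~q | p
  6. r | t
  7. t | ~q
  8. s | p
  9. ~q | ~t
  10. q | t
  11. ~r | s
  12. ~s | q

Branch on p: set p = 1.
(~t) alone gives t = 0.
(r) alone gives r = 1.
(~q) alone gives q = 0.
Now (q) is unsatisfied and unit — conflict.
That branch fails; take p = 0 instead.
(q) alone gives q = 1.
Now (~q) is unsatisfied and unit — conflict.
Either choice for p ends in contradiction.

UNSATISFIABLE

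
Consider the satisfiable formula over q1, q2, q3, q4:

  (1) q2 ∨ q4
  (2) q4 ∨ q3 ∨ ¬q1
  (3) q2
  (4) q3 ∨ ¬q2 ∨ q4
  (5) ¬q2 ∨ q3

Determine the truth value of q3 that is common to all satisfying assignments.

True

Suppose q3 = False.
The clause (q2) is unit, so q2 = True.
That conflicts with the unit clause (¬q2).
So every satisfying assignment has q3 = True.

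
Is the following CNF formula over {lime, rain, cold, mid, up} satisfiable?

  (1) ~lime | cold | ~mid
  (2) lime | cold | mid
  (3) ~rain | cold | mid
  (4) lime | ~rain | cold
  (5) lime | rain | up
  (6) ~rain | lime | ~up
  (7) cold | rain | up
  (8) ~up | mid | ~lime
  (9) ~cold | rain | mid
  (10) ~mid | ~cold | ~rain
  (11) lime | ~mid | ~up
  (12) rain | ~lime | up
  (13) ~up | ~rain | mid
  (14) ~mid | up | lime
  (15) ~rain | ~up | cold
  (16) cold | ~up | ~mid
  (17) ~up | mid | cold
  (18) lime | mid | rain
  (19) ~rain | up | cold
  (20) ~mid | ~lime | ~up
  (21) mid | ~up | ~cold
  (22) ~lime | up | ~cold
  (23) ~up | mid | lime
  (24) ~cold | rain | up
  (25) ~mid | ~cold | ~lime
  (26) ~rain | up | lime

No

Try lime = 0.
Try cold = 1.
Try rain = 1.
(~up) alone gives up = 0.
That conflicts with the unit clause (up).
Undo rain and try rain = 0.
(up) alone gives up = 1.
(mid) alone gives mid = 1.
That conflicts with the unit clause (~mid).
Either choice for rain ends in contradiction.
Undo cold and try cold = 0.
(mid) alone gives mid = 1.
(~rain) alone gives rain = 0.
(up) alone gives up = 1.
That conflicts with the unit clause (~up).
Either choice for cold ends in contradiction.
Undo lime and try lime = 1.
Try cold = 1.
(up) alone gives up = 1.
(mid) alone gives mid = 1.
That conflicts with the unit clause (~mid).
Undo cold and try cold = 0.
(~mid) alone gives mid = 0.
(~rain) alone gives rain = 0.
(up) alone gives up = 1.
That conflicts with the unit clause (~up).
Either choice for cold ends in contradiction.
Either choice for lime ends in contradiction.
No assignment satisfies every clause.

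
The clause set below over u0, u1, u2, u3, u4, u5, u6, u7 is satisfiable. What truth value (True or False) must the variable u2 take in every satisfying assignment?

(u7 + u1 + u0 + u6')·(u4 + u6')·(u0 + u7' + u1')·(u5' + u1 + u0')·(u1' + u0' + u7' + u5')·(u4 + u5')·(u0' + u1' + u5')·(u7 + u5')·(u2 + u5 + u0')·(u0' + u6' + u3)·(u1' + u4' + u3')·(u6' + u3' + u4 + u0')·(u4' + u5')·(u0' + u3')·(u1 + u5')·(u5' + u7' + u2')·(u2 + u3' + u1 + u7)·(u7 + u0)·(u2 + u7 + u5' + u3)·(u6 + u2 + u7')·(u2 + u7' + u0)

Suppose u2 = 0.
Branch on u4: set u4 = 1.
From the singleton clause (u5'), u5 = 0.
From the singleton clause (u0'), u0 = 0.
From the singleton clause (u7), u7 = 1.
Now (u7') is unsatisfied and unit — conflict.
So u4 must be the other value — set u4 = 0.
From the singleton clause (u6'), u6 = 0.
From the singleton clause (u5'), u5 = 0.
From the singleton clause (u0'), u0 = 0.
From the singleton clause (u7), u7 = 1.
Now (u7') is unsatisfied and unit — conflict.
Neither u4 = 1 nor u4 = 0 works.
So every satisfying assignment has u2 = True.

True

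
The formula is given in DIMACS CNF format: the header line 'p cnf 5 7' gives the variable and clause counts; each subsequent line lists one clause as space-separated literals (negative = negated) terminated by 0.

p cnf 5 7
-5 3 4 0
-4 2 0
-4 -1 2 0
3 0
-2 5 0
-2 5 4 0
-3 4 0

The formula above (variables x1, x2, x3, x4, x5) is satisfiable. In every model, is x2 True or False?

Suppose x2 = False.
(¬x4) alone gives x4 = False.
(x3) alone gives x3 = True.
Now (¬x3) is unsatisfied and unit — conflict.
So every satisfying assignment has x2 = True.

True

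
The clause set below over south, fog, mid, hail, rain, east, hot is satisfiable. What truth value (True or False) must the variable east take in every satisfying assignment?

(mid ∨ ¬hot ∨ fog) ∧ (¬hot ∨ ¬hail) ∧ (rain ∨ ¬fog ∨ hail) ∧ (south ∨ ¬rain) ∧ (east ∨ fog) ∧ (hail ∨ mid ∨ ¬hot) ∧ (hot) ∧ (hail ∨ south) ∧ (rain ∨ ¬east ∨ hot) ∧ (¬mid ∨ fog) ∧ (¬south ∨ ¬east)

False

Suppose east = True.
From the singleton clause (hot), hot = True.
From the singleton clause (¬hail), hail = False.
From the singleton clause (mid), mid = True.
From the singleton clause (south), south = True.
Now (¬south) is unsatisfied and unit — conflict.
So every satisfying assignment has east = False.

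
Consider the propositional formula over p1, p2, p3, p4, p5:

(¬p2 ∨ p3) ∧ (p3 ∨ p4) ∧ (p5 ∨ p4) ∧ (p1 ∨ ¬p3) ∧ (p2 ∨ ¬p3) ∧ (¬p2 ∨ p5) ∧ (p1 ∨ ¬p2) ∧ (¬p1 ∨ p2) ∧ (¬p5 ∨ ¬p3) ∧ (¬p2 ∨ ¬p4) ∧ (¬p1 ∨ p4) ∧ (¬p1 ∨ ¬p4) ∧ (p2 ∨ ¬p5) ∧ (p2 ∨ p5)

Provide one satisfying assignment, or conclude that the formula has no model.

UNSATISFIABLE

Case p2 = False:
(¬p3) alone gives p3 = False.
(p4) alone gives p4 = True.
(¬p1) alone gives p1 = False.
(¬p5) alone gives p5 = False.
But (p5) is also a unit clause — contradiction.
Undo p2 and try p2 = True.
(p3) alone gives p3 = True.
(p1) alone gives p1 = True.
(p5) alone gives p5 = True.
But (¬p5) is also a unit clause — contradiction.
Neither p2 = True nor p2 = False works.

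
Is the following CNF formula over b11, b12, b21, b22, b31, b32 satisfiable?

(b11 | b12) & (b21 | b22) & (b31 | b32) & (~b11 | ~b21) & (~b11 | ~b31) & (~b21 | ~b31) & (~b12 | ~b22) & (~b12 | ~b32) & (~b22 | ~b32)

No

Case b11 = 1:
The clause (~b21) is unit, so b21 = 0.
The clause (b22) is unit, so b22 = 1.
The clause (~b31) is unit, so b31 = 0.
The clause (b32) is unit, so b32 = 1.
That conflicts with the unit clause (~b32).
That branch fails; take b11 = 0 instead.
The clause (b12) is unit, so b12 = 1.
The clause (~b22) is unit, so b22 = 0.
The clause (b21) is unit, so b21 = 1.
The clause (~b31) is unit, so b31 = 0.
The clause (b32) is unit, so b32 = 1.
That conflicts with the unit clause (~b32).
Neither b11 = 1 nor b11 = 0 works.
No assignment satisfies every clause.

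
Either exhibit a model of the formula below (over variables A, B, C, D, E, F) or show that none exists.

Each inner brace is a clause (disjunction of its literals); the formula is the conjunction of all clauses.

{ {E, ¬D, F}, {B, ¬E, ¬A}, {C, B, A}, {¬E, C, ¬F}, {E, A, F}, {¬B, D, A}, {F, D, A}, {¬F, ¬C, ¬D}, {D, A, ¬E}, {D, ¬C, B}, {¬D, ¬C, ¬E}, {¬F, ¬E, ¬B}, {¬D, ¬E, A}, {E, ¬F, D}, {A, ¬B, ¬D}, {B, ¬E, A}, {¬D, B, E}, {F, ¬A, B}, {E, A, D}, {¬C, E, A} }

Case E = False:
Case D = False:
Unit clause (¬F) forces F = False.
Unit clause (A) forces A = True.
Unit clause (B) forces B = True.
No clause remains; C is free.

A=True,  B=True,  C=False,  D=False,  E=False,  F=False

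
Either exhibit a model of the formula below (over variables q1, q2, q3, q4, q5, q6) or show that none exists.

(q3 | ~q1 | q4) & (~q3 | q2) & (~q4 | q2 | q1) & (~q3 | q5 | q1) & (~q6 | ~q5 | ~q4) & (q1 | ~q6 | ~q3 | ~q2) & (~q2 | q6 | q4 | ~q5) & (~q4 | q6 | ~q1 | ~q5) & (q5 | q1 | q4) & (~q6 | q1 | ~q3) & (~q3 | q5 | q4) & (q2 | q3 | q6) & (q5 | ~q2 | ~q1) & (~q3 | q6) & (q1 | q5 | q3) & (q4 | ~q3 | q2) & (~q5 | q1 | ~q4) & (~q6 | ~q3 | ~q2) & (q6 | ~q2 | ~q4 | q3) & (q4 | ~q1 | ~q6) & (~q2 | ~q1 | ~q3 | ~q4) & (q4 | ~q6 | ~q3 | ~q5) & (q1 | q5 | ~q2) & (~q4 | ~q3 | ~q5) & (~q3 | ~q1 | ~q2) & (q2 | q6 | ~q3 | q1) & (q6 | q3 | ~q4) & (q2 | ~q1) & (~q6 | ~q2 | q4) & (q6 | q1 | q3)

Try q3 = 0.
Try q1 = 0.
From the singleton clause (q5), q5 = 1.
From the singleton clause (~q4), q4 = 0.
From the singleton clause (q6), q6 = 1.
From the singleton clause (~q2), q2 = 0.
Every clause now holds.

q1=0,  q2=0,  q3=0,  q4=0,  q5=1,  q6=1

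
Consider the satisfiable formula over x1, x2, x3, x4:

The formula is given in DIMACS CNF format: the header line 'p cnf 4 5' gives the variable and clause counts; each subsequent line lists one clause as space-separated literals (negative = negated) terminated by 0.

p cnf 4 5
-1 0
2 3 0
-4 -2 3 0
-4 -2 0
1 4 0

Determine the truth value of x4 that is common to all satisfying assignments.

Suppose x4 = False.
Unit clause (¬x1) forces x1 = False.
But (x1) is also a unit clause — contradiction.
So every satisfying assignment has x4 = True.

True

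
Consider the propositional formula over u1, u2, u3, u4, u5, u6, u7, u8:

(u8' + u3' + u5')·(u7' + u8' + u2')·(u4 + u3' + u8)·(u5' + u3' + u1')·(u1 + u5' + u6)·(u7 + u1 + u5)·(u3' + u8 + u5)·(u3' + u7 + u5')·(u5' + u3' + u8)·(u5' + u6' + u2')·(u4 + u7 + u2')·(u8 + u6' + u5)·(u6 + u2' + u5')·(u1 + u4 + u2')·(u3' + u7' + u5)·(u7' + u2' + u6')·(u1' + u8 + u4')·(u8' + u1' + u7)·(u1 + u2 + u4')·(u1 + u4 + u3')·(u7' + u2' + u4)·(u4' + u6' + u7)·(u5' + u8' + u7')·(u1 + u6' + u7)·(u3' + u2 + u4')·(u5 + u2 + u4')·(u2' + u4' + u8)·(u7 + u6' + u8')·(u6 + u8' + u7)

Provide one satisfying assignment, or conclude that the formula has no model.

Suppose u8 = 0.
Suppose u4 = 0.
Unit clause (u3') forces u3 = 0.
Suppose u7 = 1.
Unit clause (u2') forces u2 = 0.
Suppose u6 = 0.
Suppose u1 = 0.
Unit clause (u5') forces u5 = 0.
Every clause now holds.

u1 ↦ 0, u2 ↦ 0, u3 ↦ 0, u4 ↦ 0, u5 ↦ 0, u6 ↦ 0, u7 ↦ 1, u8 ↦ 0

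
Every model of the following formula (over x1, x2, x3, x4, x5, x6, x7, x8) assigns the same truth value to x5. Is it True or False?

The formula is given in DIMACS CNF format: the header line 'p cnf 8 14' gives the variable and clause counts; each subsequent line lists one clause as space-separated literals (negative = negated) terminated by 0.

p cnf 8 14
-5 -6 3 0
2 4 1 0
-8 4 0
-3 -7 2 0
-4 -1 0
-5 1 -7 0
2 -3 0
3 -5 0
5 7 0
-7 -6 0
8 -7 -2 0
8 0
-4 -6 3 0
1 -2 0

Suppose x5 = True.
From the singleton clause (x3), x3 = True.
From the singleton clause (x2), x2 = True.
From the singleton clause (x8), x8 = True.
From the singleton clause (x4), x4 = True.
From the singleton clause (¬x1), x1 = False.
But (x1) is also a unit clause — contradiction.
So every satisfying assignment has x5 = False.

False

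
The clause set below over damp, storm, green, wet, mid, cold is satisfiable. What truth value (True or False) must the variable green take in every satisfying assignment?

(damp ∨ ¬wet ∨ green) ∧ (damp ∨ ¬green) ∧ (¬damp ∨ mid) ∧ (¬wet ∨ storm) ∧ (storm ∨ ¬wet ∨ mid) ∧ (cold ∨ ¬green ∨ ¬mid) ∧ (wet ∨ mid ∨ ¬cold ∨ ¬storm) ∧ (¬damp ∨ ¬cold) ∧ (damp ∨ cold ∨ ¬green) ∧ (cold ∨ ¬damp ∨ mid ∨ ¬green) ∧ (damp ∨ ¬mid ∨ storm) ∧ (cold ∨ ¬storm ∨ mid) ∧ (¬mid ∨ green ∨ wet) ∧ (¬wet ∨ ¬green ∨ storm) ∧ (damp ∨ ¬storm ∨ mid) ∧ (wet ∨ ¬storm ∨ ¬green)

Suppose green = True.
(damp) alone gives damp = True.
(mid) alone gives mid = True.
(cold) alone gives cold = True.
That conflicts with the unit clause (¬cold).
So every satisfying assignment has green = False.

False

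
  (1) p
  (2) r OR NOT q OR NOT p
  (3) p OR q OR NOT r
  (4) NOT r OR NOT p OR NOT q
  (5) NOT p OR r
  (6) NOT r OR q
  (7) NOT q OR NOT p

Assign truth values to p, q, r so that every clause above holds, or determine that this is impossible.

UNSATISFIABLE

From the singleton clause (p), p = true.
From the singleton clause (r), r = true.
From the singleton clause (NOT q), q = false.
But (q) is also a unit clause — contradiction.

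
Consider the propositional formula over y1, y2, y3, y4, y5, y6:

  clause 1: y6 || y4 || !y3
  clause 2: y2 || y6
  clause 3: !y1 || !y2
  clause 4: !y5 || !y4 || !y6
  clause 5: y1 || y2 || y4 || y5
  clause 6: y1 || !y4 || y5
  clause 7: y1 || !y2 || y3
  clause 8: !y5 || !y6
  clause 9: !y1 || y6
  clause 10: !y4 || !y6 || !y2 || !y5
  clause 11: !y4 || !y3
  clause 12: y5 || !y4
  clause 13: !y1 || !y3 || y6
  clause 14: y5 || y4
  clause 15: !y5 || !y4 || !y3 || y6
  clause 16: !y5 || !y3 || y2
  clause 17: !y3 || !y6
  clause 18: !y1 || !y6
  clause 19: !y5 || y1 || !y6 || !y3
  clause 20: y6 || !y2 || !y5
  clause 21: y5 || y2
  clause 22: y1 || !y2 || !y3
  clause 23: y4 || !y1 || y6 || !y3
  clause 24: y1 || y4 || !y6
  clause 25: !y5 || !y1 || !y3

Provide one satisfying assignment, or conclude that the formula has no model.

UNSATISFIABLE

Suppose y2 = true.
The clause (!y1) is unit, so y1 = false.
The clause (y3) is unit, so y3 = true.
Now (!y3) is unsatisfied and unit — conflict.
Backtrack on y2: now try y2 = false.
The clause (y6) is unit, so y6 = true.
The clause (!y5) is unit, so y5 = false.
Now (y5) is unsatisfied and unit — conflict.
Neither y2 = true nor y2 = false works.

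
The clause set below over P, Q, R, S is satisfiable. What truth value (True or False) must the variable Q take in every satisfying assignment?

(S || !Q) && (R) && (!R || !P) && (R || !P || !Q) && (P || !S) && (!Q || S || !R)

Suppose Q = true.
Unit clause (S) forces S = true.
Unit clause (R) forces R = true.
Unit clause (!P) forces P = false.
But (P) is also a unit clause — contradiction.
So every satisfying assignment has Q = False.

False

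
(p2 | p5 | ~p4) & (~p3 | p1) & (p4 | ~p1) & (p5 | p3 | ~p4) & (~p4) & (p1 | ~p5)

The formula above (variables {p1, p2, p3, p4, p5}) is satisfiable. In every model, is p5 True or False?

False

Suppose p5 = 1.
From the singleton clause (~p4), p4 = 0.
From the singleton clause (~p1), p1 = 0.
That conflicts with the unit clause (p1).
So every satisfying assignment has p5 = False.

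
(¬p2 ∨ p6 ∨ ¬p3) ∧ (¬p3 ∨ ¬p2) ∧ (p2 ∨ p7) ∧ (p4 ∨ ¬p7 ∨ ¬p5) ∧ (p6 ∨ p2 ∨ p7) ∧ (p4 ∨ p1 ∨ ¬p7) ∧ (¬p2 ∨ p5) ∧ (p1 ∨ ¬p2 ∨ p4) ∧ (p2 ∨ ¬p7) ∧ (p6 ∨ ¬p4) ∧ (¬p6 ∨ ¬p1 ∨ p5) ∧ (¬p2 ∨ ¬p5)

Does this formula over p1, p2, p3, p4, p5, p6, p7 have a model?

No, unsatisfiable

Try p3 = False.
Try p2 = True.
From the singleton clause (p5), p5 = True.
Now (¬p5) is unsatisfied and unit — conflict.
Backtrack on p2: now try p2 = False.
From the singleton clause (p7), p7 = True.
Now (¬p7) is unsatisfied and unit — conflict.
Either choice for p2 ends in contradiction.
Backtrack on p3: now try p3 = True.
From the singleton clause (¬p2), p2 = False.
From the singleton clause (p7), p7 = True.
Now (¬p7) is unsatisfied and unit — conflict.
Either choice for p3 ends in contradiction.
No assignment satisfies every clause.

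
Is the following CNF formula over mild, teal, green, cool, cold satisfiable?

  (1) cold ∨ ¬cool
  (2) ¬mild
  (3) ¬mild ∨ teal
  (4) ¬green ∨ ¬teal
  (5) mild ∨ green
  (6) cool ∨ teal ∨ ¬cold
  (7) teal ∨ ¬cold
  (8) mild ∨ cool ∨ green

Yes, satisfiable

(¬mild) alone gives mild = False.
(green) alone gives green = True.
(¬teal) alone gives teal = False.
(¬cold) alone gives cold = False.
(¬cool) alone gives cool = False.
This assignment satisfies each clause.
A satisfying assignment: mild ↦ False,  teal ↦ False,  green ↦ True,  cool ↦ False,  cold ↦ False.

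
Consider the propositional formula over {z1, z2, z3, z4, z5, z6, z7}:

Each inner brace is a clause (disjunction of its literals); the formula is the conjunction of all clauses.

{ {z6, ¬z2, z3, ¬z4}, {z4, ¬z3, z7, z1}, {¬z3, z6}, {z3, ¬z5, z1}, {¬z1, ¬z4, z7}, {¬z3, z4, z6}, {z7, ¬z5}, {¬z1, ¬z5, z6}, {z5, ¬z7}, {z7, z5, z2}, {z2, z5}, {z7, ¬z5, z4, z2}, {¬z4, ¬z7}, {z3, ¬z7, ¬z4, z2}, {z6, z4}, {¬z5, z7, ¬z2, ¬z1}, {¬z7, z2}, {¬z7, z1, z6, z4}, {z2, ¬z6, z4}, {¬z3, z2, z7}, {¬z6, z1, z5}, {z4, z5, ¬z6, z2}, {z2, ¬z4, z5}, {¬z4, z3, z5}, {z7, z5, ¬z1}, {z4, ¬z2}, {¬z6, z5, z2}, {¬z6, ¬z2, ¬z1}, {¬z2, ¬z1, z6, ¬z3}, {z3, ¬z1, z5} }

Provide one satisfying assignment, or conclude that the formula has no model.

UNSATISFIABLE

Try z3 = False.
Try z5 = False.
(¬z7) alone gives z7 = False.
(z2) alone gives z2 = True.
(¬z4) alone gives z4 = False.
Now (z4) is unsatisfied and unit — conflict.
Backtrack on z5: now try z5 = True.
(z1) alone gives z1 = True.
(z7) alone gives z7 = True.
(z6) alone gives z6 = True.
(¬z4) alone gives z4 = False.
(z2) alone gives z2 = True.
Now (¬z2) is unsatisfied and unit — conflict.
Either choice for z5 ends in contradiction.
Backtrack on z3: now try z3 = True.
(z6) alone gives z6 = True.
Try z7 = True.
(z5) alone gives z5 = True.
(¬z4) alone gives z4 = False.
(z2) alone gives z2 = True.
Now (¬z2) is unsatisfied and unit — conflict.
Backtrack on z7: now try z7 = False.
(¬z5) alone gives z5 = False.
(z2) alone gives z2 = True.
(z1) alone gives z1 = True.
Now (¬z1) is unsatisfied and unit — conflict.
Either choice for z7 ends in contradiction.
Either choice for z3 ends in contradiction.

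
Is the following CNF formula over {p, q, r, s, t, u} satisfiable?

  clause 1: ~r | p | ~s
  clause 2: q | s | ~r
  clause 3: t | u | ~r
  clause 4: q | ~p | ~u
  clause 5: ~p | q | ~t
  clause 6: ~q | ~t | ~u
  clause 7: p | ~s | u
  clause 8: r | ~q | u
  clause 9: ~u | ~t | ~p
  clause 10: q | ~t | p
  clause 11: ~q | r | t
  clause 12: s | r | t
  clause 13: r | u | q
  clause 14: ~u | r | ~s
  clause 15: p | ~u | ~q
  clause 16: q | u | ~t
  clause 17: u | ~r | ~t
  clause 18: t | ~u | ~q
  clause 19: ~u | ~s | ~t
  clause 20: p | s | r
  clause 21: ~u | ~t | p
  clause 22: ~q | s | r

No, unsatisfiable

Branch on r: set r = 0.
Branch on q: set q = 0.
From the singleton clause (u), u = 1.
From the singleton clause (~p), p = 0.
From the singleton clause (~t), t = 0.
From the singleton clause (s), s = 1.
Now (~s) is unsatisfied and unit — conflict.
That branch fails; take q = 1 instead.
From the singleton clause (u), u = 1.
From the singleton clause (~t), t = 0.
Now (t) is unsatisfied and unit — conflict.
Neither q = 1 nor q = 0 works.
That branch fails; take r = 1 instead.
Branch on p: set p = 1.
Branch on q: set q = 1.
Branch on t: set t = 1.
From the singleton clause (~u), u = 0.
Now (u) is unsatisfied and unit — conflict.
That branch fails; take t = 0 instead.
From the singleton clause (u), u = 1.
Now (~u) is unsatisfied and unit — conflict.
Neither t = 1 nor t = 0 works.
That branch fails; take q = 0 instead.
From the singleton clause (s), s = 1.
From the singleton clause (~u), u = 0.
From the singleton clause (t), t = 1.
Now (~t) is unsatisfied and unit — conflict.
Neither q = 1 nor q = 0 works.
That branch fails; take p = 0 instead.
From the singleton clause (~s), s = 0.
From the singleton clause (q), q = 1.
From the singleton clause (~u), u = 0.
From the singleton clause (t), t = 1.
Now (~t) is unsatisfied and unit — conflict.
Neither p = 1 nor p = 0 works.
Neither r = 1 nor r = 0 works.
No assignment satisfies every clause.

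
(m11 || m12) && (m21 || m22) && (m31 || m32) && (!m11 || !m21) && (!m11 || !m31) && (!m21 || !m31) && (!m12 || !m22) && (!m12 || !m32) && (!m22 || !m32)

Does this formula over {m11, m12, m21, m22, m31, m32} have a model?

No

Branch on m11: set m11 = true.
Unit clause (!m21) forces m21 = false.
Unit clause (m22) forces m22 = true.
Unit clause (!m31) forces m31 = false.
Unit clause (m32) forces m32 = true.
Now (!m32) is unsatisfied and unit — conflict.
Undo m11 and try m11 = false.
Unit clause (m12) forces m12 = true.
Unit clause (!m22) forces m22 = false.
Unit clause (m21) forces m21 = true.
Unit clause (!m31) forces m31 = false.
Unit clause (m32) forces m32 = true.
Now (!m32) is unsatisfied and unit — conflict.
Neither m11 = true nor m11 = false works.
No assignment satisfies every clause.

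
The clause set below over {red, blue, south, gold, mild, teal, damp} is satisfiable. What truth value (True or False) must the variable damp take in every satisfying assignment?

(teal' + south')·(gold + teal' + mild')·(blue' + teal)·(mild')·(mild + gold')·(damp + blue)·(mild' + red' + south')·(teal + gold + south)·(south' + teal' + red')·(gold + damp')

False

Suppose damp = 1.
The clause (mild') is unit, so mild = 0.
The clause (gold') is unit, so gold = 0.
That conflicts with the unit clause (gold).
So every satisfying assignment has damp = False.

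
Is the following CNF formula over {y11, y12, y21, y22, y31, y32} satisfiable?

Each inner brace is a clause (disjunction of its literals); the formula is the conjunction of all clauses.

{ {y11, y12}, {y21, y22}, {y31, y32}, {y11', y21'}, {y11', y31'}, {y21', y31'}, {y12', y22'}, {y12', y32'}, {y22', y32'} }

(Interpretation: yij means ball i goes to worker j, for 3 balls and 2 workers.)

Unsatisfiable

Try y11 = 1.
(y21') alone gives y21 = 0.
(y22) alone gives y22 = 1.
(y31') alone gives y31 = 0.
(y32) alone gives y32 = 1.
But (y32') is also a unit clause — contradiction.
That branch fails; take y11 = 0 instead.
(y12) alone gives y12 = 1.
(y22') alone gives y22 = 0.
(y21) alone gives y21 = 1.
(y31') alone gives y31 = 0.
(y32) alone gives y32 = 1.
But (y32') is also a unit clause — contradiction.
Neither y11 = 1 nor y11 = 0 works.
No assignment satisfies every clause.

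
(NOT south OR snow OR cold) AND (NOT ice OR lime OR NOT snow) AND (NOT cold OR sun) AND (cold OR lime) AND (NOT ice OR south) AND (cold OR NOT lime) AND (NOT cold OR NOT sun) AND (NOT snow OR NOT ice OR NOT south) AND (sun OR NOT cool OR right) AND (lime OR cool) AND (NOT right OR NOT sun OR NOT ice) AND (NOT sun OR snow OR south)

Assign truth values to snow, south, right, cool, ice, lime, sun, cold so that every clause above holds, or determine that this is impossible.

UNSATISFIABLE

Suppose cold = false.
The clause (lime) is unit, so lime = true.
Now (NOT lime) is unsatisfied and unit — conflict.
So cold must be the other value — set cold = true.
The clause (sun) is unit, so sun = true.
Now (NOT sun) is unsatisfied and unit — conflict.
Both values of cold lead to a conflict.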